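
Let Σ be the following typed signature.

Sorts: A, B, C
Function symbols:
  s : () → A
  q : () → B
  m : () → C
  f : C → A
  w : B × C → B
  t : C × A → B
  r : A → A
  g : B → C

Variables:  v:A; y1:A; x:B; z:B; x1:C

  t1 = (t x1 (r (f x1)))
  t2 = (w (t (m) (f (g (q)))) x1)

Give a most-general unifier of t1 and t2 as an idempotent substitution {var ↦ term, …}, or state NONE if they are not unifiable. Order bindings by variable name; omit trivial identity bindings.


head clash or occurs-check failure — not unifiable

NONE (not unifiable)


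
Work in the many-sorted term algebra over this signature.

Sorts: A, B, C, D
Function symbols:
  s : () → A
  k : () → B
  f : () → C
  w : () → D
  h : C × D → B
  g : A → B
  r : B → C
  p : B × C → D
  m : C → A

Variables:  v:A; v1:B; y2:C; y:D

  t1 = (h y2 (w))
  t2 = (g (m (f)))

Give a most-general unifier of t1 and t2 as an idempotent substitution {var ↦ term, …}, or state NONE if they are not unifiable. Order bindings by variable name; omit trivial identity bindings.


NONE (not unifiable)

head clash or occurs-check failure — not unifiable


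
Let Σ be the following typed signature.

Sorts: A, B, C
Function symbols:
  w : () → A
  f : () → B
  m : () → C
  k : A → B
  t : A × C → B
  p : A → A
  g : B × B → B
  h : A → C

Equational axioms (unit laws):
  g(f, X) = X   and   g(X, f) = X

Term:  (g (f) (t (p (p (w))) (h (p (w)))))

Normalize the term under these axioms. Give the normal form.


1. (g (f) (t (p (p (w))) (h (p (w)))))  →  (t (p (p (w))) (h (p (w))))

normal form = (t (p (p (w))) (h (p (w))))


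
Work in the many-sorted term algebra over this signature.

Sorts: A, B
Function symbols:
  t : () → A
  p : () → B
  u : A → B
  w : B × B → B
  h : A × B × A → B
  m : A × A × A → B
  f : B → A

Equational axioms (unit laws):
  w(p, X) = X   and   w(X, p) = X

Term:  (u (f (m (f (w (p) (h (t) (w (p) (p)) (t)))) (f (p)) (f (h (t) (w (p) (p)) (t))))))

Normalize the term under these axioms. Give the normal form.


1. (u (f (m (f (w (p) (h (t) (w (p) (p)) (t)))) (f (p)) (f (h (t) (w (p) (p)) (t))))))  →  (u (f (m (f (h (t) (w (p) (p)) (t))) (f (p)) (f (h (t) (w (p) (p)) (t))))))
2. (u (f (m (f (h (t) (w (p) (p)) (t))) (f (p)) (f (h (t) (w (p) (p)) (t))))))  →  (u (f (m (f (h (t) (p) (t))) (f (p)) (f (h (t) (w (p) (p)) (t))))))
3. (u (f (m (f (h (t) (p) (t))) (f (p)) (f (h (t) (w (p) (p)) (t))))))  →  (u (f (m (f (h (t) (p) (t))) (f (p)) (f (h (t) (p) (t))))))

normal form = (u (f (m (f (h (t) (p) (t))) (f (p)) (f (h (t) (p) (t))))))


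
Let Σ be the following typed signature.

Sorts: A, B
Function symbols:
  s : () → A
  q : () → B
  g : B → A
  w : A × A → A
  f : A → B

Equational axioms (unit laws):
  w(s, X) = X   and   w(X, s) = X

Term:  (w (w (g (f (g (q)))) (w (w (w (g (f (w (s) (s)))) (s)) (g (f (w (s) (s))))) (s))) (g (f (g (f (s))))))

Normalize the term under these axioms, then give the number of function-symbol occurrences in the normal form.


1. (w (w (g (f (g (q)))) (w (w (w (g (f (w (s) (s)))) (s)) (g (f (w (s) (s))))) (s))) (g (f (g (f (s))))))  →  (w (w (g (f (g (q)))) (w (w (g (f (w (s) (s)))) (s)) (g (f (w (s) (s)))))) (g (f (g (f (s))))))
2. (w (w (g (f (g (q)))) (w (w (g (f (w (s) (s)))) (s)) (g (f (w (s) (s)))))) (g (f (g (f (s))))))  →  (w (w (g (f (g (q)))) (w (g (f (w (s) (s)))) (g (f (w (s) (s)))))) (g (f (g (f (s))))))
3. (w (w (g (f (g (q)))) (w (g (f (w (s) (s)))) (g (f (w (s) (s)))))) (g (f (g (f (s))))))  →  (w (w (g (f (g (q)))) (w (g (f (s))) (g (f (w (s) (s)))))) (g (f (g (f (s))))))
4. (w (w (g (f (g (q)))) (w (g (f (s))) (g (f (w (s) (s)))))) (g (f (g (f (s))))))  →  (w (w (g (f (g (q)))) (w (g (f (s))) (g (f (s))))) (g (f (g (f (s))))))
normal form: (w (w (g (f (g (q)))) (w (g (f (s))) (g (f (s))))) (g (f (g (f (s))))))

size = 18


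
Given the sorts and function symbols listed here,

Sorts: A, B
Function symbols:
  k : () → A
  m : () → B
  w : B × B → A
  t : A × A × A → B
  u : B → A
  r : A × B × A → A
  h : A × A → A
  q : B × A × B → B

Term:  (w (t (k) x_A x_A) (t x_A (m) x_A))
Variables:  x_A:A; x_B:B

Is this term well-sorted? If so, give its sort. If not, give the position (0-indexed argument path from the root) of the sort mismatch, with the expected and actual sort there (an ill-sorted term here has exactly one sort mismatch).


    (k) : A
    x_A : A
    x_A : A
  (t (k) x_A x_A) : B
    x_A : A
    (m) : B
    x_A : A
  (t x_A (m) x_A) : ✗ arg 1 at [1, 1] has sort B, expected A

ill-sorted at position [1, 1]: expected A, got B


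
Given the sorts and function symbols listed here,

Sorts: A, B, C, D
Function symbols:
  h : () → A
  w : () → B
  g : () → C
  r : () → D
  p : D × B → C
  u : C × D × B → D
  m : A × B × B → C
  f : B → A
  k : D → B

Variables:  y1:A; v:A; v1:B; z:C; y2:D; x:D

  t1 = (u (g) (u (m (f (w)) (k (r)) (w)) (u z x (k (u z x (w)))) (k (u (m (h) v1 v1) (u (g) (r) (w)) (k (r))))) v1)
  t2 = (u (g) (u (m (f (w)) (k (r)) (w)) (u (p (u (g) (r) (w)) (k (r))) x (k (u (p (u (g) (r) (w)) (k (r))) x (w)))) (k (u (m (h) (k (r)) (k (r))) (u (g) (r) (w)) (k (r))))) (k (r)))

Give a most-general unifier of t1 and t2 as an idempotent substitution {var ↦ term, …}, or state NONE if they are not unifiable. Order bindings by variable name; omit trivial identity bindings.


{v1 ↦ (k (r)), z ↦ (p (u (g) (r) (w)) (k (r)))}


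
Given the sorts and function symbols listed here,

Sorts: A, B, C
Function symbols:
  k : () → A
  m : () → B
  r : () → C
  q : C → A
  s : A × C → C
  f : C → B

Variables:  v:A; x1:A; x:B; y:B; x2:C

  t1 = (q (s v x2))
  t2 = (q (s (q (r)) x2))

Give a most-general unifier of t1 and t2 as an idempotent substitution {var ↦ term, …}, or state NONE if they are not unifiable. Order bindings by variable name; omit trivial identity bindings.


{v ↦ (q (r))}


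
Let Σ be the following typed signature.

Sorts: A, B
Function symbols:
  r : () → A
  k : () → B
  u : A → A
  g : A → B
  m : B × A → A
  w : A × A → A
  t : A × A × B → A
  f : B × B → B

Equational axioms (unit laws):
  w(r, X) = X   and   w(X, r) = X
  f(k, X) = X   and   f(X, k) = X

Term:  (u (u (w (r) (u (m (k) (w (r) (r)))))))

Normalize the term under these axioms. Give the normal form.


normal form = (u (u (u (m (k) (r)))))

1. (u (u (w (r) (u (m (k) (w (r) (r)))))))  →  (u (u (u (m (k) (w (r) (r))))))
2. (u (u (u (m (k) (w (r) (r))))))  →  (u (u (u (m (k) (r)))))


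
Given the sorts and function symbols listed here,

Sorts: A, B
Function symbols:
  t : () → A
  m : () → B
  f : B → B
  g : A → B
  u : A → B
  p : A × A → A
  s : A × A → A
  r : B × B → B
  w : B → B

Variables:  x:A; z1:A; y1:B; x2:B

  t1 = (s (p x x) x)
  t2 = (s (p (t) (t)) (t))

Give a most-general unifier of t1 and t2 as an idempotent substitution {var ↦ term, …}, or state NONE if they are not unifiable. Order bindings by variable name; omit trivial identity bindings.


{x ↦ (t)}


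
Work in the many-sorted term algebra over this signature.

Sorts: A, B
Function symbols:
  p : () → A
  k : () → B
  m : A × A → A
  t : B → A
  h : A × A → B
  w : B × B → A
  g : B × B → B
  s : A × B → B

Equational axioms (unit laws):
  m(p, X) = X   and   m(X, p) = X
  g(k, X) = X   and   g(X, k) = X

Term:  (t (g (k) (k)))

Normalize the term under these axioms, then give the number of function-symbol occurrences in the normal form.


1. (t (g (k) (k)))  →  (t (k))
normal form: (t (k))

size = 2


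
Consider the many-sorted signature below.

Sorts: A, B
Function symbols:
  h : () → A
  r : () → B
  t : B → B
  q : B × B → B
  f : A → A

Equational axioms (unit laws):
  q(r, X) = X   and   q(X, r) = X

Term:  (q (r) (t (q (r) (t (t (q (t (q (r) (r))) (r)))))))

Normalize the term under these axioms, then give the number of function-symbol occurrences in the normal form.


1. (q (r) (t (q (r) (t (t (q (t (q (r) (r))) (r)))))))  →  (t (q (r) (t (t (q (t (q (r) (r))) (r))))))
2. (t (q (r) (t (t (q (t (q (r) (r))) (r))))))  →  (t (t (t (q (t (q (r) (r))) (r)))))
3. (t (t (t (q (t (q (r) (r))) (r)))))  →  (t (t (t (t (q (r) (r))))))
4. (t (t (t (t (q (r) (r))))))  →  (t (t (t (t (r)))))
normal form: (t (t (t (t (r)))))

size = 5


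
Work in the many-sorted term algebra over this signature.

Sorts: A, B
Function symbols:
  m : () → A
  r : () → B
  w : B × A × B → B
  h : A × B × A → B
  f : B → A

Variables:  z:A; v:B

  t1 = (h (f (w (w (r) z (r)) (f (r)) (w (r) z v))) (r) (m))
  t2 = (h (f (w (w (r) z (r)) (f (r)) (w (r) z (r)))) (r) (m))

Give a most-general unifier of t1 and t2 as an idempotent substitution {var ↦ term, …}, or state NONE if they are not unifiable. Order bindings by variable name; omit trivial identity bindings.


{v ↦ (r)}


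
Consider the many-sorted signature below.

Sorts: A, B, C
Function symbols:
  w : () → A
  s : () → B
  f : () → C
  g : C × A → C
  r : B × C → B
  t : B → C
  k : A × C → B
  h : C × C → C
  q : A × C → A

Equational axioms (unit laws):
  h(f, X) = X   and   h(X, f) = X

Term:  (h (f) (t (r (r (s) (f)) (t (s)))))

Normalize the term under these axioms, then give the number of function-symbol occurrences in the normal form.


1. (h (f) (t (r (r (s) (f)) (t (s)))))  →  (t (r (r (s) (f)) (t (s))))
normal form: (t (r (r (s) (f)) (t (s))))

size = 7


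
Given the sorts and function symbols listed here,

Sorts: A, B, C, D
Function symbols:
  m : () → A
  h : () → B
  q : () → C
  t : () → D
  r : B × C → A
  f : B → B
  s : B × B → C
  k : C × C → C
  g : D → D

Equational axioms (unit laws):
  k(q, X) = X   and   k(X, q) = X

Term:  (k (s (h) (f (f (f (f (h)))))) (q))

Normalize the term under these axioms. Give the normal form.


normal form = (s (h) (f (f (f (f (h))))))

1. (k (s (h) (f (f (f (f (h)))))) (q))  →  (s (h) (f (f (f (f (h))))))


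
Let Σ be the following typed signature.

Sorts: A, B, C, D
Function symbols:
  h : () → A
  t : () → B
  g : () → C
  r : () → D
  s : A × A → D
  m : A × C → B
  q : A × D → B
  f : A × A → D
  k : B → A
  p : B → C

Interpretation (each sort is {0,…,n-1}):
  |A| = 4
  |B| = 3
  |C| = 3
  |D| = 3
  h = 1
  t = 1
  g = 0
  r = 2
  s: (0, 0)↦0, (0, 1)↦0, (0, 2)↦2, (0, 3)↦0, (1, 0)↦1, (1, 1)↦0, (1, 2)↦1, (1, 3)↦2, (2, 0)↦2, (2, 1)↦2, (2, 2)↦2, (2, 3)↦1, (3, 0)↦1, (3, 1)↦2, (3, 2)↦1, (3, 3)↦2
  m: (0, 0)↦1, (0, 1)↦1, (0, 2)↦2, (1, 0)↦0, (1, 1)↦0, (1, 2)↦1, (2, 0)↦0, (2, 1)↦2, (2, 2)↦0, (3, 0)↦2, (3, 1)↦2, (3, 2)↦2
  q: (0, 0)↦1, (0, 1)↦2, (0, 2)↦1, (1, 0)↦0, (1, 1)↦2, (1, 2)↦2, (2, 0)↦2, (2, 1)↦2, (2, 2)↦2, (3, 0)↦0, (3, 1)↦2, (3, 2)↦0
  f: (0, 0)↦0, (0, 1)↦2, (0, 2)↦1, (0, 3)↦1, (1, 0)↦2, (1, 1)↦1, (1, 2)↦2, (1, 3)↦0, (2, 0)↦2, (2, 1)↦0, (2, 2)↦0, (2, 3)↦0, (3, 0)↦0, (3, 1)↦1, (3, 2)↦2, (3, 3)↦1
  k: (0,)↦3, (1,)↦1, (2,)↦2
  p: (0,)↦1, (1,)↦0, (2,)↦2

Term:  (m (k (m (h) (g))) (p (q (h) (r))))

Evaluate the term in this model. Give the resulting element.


value = 2

  h = 1
  g = 0
  (m (h) (g)) = m(1, 0) = 0
  (k (m (h) (g))) = k(0,) = 3
  h = 1
  r = 2
  (q (h) (r)) = q(1, 2) = 2
  (p (q (h) (r))) = p(2,) = 2
  (m (k (m (h) (g))) (p (q (h) (r)))) = m(3, 2) = 2


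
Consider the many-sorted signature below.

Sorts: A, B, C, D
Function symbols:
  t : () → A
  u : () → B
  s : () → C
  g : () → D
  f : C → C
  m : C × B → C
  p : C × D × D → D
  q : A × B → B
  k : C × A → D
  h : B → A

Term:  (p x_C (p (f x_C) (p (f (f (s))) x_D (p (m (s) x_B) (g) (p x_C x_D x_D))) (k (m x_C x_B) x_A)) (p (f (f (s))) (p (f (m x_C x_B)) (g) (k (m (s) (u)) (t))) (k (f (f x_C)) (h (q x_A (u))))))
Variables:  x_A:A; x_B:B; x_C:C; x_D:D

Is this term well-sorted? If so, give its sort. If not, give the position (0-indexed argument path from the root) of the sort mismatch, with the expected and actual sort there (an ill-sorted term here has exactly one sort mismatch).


  x_C : C
      x_C : C
    (f x_C) : C
          (s) : C
        (f (s)) : C
      (f (f (s))) : C
      x_D : D
          (s) : C
          x_B : B
        (m (s) x_B) : C
        (g) : D
          x_C : C
          x_D : D
          x_D : D
        (p x_C x_D x_D) : D
      (p (m (s) x_B) (g) (p x_C x_D x_D)) : D
    (p (f (f (s))) x_D (p (m (s) x_B) (g) (p x_C x_D x_D))) : D
        x_C : C
        x_B : B
      (m x_C x_B) : C
      x_A : A
    (k (m x_C x_B) x_A) : D
  (p (f x_C) (p (f (f (s))) x_D (p (m (s) x_B) (g) (p x_C x_D x_D))) (k (m x_C x_B) x_A)) : D
        (s) : C
      (f (s)) : C
    (f (f (s))) : C
          x_C : C
          x_B : B
        (m x_C x_B) : C
      (f (m x_C x_B)) : C
      (g) : D
          (s) : C
          (u) : B
        (m (s) (u)) : C
        (t) : A
      (k (m (s) (u)) (t)) : D
    (p (f (m x_C x_B)) (g) (k (m (s) (u)) (t))) : D
          x_C : C
        (f x_C) : C
      (f (f x_C)) : C
          x_A : A
          (u) : B
        (q x_A (u)) : B
      (h (q x_A (u))) : A
    (k (f (f x_C)) (h (q x_A (u)))) : D
  (p (f (f (s))) (p (f (m x_C x_B)) (g) (k (m (s) (u)) (t))) (k (f (f x_C)) (h (q x_A (u))))) : D
(p x_C (p (f x_C) (p (f (f (s))) x_D (p (m (s) x_B) (g) (p x_C x_D x_D))) (k (m x_C x_B) x_A)) (p (f (f (s))) (p (f (m x_C x_B)) (g) (k (m (s) (u)) (t))) (k (f (f x_C)) (h (q x_A (u)))))) : D

well-sorted; sort = D


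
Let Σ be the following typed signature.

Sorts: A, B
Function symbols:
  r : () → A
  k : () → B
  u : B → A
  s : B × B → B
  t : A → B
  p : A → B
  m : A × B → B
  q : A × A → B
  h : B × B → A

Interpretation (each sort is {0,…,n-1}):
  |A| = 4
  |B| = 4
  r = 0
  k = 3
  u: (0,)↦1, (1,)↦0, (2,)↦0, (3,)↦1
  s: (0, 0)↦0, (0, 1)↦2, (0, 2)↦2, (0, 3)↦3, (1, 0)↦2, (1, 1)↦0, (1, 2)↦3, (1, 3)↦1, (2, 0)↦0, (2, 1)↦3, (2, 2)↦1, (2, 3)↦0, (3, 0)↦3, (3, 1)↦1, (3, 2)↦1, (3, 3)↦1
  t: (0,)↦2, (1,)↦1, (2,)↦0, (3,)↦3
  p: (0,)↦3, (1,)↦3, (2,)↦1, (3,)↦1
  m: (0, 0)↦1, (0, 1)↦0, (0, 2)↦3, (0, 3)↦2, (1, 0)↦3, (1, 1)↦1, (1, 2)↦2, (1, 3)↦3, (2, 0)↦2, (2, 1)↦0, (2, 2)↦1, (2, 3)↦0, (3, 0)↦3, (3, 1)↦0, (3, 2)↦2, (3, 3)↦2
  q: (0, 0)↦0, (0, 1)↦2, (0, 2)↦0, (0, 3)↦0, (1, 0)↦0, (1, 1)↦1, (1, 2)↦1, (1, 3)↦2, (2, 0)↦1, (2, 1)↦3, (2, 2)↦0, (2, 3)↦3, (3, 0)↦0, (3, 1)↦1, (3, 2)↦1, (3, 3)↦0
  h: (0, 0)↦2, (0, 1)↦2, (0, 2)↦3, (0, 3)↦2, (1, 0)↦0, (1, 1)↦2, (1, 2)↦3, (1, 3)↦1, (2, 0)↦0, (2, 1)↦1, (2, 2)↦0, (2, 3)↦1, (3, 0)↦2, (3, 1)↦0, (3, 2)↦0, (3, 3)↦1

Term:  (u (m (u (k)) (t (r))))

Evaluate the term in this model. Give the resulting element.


  k = 3
  (u (k)) = u(3,) = 1
  r = 0
  (t (r)) = t(0,) = 2
  (m (u (k)) (t (r))) = m(1, 2) = 2
  (u (m (u (k)) (t (r)))) = u(2,) = 0

value = 0


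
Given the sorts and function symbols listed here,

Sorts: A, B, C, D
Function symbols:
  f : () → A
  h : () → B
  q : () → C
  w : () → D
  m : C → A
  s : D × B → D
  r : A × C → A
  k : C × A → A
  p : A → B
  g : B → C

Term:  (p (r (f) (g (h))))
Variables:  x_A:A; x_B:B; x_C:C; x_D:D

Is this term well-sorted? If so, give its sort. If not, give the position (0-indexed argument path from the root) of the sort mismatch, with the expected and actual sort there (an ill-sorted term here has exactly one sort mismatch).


    (f) : A
      (h) : B
    (g (h)) : C
  (r (f) (g (h))) : A
(p (r (f) (g (h)))) : B

well-sorted; sort = B


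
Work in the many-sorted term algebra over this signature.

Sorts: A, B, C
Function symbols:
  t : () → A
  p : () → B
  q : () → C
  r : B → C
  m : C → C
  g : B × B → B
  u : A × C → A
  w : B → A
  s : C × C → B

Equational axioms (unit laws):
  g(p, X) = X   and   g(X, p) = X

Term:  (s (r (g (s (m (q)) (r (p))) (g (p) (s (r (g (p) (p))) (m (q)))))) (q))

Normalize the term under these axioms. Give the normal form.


1. (s (r (g (s (m (q)) (r (p))) (g (p) (s (r (g (p) (p))) (m (q)))))) (q))  →  (s (r (g (s (m (q)) (r (p))) (s (r (g (p) (p))) (m (q))))) (q))
2. (s (r (g (s (m (q)) (r (p))) (s (r (g (p) (p))) (m (q))))) (q))  →  (s (r (g (s (m (q)) (r (p))) (s (r (p)) (m (q))))) (q))

normal form = (s (r (g (s (m (q)) (r (p))) (s (r (p)) (m (q))))) (q))


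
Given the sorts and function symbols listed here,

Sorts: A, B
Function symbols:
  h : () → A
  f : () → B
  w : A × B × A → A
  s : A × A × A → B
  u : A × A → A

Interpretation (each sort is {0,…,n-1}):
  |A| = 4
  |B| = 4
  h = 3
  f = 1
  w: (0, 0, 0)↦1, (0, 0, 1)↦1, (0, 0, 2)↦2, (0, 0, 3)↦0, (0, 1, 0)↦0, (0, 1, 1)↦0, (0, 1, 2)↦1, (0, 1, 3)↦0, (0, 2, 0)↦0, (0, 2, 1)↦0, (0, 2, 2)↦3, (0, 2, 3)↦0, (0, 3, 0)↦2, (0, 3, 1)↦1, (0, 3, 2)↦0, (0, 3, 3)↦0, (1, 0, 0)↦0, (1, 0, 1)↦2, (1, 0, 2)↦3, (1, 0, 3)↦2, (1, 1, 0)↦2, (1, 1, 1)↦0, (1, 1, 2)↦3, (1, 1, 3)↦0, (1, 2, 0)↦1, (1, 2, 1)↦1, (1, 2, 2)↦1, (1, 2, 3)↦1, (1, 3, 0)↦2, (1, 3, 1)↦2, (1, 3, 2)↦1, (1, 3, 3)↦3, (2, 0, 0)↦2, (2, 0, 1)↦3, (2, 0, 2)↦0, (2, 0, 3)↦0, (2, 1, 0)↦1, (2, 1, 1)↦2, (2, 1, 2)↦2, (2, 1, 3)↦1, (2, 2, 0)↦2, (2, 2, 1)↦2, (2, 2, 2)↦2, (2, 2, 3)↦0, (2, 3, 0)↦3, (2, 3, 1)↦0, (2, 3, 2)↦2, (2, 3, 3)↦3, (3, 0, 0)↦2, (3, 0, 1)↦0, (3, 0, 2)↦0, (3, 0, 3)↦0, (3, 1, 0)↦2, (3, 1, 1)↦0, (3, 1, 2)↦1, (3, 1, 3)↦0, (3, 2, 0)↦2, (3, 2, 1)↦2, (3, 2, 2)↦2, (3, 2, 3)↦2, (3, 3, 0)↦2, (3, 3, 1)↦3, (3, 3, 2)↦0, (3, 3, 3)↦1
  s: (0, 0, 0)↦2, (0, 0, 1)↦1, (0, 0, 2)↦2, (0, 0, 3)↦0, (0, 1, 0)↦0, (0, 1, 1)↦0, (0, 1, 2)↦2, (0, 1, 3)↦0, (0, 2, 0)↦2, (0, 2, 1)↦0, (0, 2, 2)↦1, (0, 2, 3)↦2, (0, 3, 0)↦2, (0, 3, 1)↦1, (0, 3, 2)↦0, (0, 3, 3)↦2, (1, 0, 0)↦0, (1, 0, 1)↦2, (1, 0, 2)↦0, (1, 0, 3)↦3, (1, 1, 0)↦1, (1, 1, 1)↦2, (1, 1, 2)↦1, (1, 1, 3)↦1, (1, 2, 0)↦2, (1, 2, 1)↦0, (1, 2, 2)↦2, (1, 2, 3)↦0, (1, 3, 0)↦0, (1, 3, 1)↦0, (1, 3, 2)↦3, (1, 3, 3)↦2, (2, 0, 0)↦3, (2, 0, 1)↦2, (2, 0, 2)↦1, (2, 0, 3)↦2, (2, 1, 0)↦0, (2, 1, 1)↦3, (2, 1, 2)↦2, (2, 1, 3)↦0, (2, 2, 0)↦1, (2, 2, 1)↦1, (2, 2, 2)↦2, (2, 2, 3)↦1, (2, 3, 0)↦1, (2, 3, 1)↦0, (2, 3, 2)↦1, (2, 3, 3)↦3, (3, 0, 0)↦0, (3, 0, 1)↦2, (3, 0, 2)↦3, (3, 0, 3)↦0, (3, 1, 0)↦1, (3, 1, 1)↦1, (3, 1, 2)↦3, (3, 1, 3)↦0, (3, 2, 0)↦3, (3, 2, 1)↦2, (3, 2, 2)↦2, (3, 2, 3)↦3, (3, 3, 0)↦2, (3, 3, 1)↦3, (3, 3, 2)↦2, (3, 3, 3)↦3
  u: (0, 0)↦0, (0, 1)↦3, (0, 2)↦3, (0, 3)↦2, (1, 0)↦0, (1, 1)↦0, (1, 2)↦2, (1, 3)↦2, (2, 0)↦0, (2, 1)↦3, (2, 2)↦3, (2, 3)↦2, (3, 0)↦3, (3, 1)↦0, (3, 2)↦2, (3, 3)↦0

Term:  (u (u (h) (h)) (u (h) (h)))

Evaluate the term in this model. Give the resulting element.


  h = 3
  h = 3
  (u (h) (h)) = u(3, 3) = 0
  h = 3
  h = 3
  (u (h) (h)) = u(3, 3) = 0
  (u (u (h) (h)) (u (h) (h))) = u(0, 0) = 0

value = 0


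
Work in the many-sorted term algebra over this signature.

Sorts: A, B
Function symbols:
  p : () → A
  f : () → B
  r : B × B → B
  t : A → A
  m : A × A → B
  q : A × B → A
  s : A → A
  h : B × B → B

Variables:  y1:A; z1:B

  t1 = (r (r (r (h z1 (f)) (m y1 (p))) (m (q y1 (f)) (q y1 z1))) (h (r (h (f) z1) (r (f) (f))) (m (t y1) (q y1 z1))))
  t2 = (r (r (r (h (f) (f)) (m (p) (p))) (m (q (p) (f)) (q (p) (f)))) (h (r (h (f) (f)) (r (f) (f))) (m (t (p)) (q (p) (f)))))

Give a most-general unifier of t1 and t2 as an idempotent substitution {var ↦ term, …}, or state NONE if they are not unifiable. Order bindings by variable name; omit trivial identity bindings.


{y1 ↦ (p), z1 ↦ (f)}


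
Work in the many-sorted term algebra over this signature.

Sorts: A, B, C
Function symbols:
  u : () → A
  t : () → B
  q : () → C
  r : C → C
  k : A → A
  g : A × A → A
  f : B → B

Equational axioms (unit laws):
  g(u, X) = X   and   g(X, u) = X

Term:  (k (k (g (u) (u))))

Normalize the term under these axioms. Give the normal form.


1. (k (k (g (u) (u))))  →  (k (k (u)))

normal form = (k (k (u)))


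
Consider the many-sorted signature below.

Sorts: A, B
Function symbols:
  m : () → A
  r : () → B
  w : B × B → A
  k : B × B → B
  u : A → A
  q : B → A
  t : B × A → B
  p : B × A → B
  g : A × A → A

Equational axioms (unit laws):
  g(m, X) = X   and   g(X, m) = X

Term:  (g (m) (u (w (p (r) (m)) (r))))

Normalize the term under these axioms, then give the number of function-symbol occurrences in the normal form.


size = 6

1. (g (m) (u (w (p (r) (m)) (r))))  →  (u (w (p (r) (m)) (r)))
normal form: (u (w (p (r) (m)) (r)))


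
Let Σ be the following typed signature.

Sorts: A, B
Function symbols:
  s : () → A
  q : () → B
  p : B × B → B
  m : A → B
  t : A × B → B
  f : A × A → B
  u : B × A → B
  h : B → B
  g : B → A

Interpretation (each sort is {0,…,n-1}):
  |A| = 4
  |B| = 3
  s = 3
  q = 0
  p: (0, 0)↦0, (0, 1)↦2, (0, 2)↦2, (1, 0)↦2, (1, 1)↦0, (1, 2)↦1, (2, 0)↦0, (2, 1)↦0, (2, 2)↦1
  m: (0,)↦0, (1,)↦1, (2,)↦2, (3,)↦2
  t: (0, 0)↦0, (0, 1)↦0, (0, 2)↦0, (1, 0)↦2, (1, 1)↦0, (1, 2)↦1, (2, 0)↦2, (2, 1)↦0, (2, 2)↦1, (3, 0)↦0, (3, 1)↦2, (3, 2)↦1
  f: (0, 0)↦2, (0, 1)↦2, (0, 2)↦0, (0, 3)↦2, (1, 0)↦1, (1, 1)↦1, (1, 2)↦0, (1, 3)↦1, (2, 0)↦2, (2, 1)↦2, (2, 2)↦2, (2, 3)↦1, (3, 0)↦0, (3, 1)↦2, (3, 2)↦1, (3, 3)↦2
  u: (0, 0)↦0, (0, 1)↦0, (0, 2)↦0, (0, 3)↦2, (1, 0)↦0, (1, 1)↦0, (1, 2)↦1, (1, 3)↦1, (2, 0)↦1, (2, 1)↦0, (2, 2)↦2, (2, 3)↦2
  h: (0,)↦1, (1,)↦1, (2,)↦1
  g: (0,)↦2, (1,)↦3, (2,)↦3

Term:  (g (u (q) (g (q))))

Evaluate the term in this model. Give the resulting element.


value = 2

  q = 0
  q = 0
  (g (q)) = g(0,) = 2
  (u (q) (g (q))) = u(0, 2) = 0
  (g (u (q) (g (q)))) = g(0,) = 2


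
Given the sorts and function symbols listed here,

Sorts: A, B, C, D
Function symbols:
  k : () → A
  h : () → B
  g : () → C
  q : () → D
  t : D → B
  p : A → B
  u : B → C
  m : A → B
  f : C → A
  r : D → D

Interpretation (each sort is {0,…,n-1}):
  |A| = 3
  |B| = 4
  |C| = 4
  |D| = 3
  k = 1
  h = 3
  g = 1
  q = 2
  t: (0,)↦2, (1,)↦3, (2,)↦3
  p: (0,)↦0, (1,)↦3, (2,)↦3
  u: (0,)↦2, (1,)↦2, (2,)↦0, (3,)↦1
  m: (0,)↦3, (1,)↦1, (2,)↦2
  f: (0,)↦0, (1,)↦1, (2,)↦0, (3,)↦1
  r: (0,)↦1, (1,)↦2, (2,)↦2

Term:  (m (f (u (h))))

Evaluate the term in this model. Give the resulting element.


  h = 3
  (u (h)) = u(3,) = 1
  (f (u (h))) = f(1,) = 1
  (m (f (u (h)))) = m(1,) = 1

value = 1


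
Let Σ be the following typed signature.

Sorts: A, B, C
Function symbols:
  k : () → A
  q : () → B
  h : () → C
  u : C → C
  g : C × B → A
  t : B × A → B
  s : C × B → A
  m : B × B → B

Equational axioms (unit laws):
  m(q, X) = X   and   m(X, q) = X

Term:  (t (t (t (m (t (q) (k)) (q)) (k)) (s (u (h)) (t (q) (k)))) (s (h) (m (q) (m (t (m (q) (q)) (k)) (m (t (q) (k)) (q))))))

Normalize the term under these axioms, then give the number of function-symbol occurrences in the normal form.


size = 22

1. (t (t (t (m (t (q) (k)) (q)) (k)) (s (u (h)) (t (q) (k)))) (s (h) (m (q) (m (t (m (q) (q)) (k)) (m (t (q) (k)) (q))))))  →  (t (t (t (t (q) (k)) (k)) (s (u (h)) (t (q) (k)))) (s (h) (m (q) (m (t (m (q) (q)) (k)) (m (t (q) (k)) (q))))))
2. (t (t (t (t (q) (k)) (k)) (s (u (h)) (t (q) (k)))) (s (h) (m (q) (m (t (m (q) (q)) (k)) (m (t (q) (k)) (q))))))  →  (t (t (t (t (q) (k)) (k)) (s (u (h)) (t (q) (k)))) (s (h) (m (t (m (q) (q)) (k)) (m (t (q) (k)) (q)))))
3. (t (t (t (t (q) (k)) (k)) (s (u (h)) (t (q) (k)))) (s (h) (m (t (m (q) (q)) (k)) (m (t (q) (k)) (q)))))  →  (t (t (t (t (q) (k)) (k)) (s (u (h)) (t (q) (k)))) (s (h) (m (t (q) (k)) (m (t (q) (k)) (q)))))
4. (t (t (t (t (q) (k)) (k)) (s (u (h)) (t (q) (k)))) (s (h) (m (t (q) (k)) (m (t (q) (k)) (q)))))  →  (t (t (t (t (q) (k)) (k)) (s (u (h)) (t (q) (k)))) (s (h) (m (t (q) (k)) (t (q) (k)))))
normal form: (t (t (t (t (q) (k)) (k)) (s (u (h)) (t (q) (k)))) (s (h) (m (t (q) (k)) (t (q) (k)))))


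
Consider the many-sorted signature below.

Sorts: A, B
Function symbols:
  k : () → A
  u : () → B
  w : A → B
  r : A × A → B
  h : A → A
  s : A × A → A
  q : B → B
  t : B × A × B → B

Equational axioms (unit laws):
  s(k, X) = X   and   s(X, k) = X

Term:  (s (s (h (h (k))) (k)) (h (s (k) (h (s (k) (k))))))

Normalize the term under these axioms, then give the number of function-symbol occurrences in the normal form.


size = 7

1. (s (s (h (h (k))) (k)) (h (s (k) (h (s (k) (k))))))  →  (s (h (h (k))) (h (s (k) (h (s (k) (k))))))
2. (s (h (h (k))) (h (s (k) (h (s (k) (k))))))  →  (s (h (h (k))) (h (h (s (k) (k)))))
3. (s (h (h (k))) (h (h (s (k) (k)))))  →  (s (h (h (k))) (h (h (k))))
normal form: (s (h (h (k))) (h (h (k))))


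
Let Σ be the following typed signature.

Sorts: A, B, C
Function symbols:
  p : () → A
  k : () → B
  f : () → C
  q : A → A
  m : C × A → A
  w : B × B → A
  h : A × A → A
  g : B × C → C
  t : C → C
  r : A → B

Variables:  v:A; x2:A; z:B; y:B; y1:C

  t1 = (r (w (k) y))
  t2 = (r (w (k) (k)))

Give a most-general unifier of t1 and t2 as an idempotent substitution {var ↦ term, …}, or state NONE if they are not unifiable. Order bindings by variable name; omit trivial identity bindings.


{y ↦ (k)}


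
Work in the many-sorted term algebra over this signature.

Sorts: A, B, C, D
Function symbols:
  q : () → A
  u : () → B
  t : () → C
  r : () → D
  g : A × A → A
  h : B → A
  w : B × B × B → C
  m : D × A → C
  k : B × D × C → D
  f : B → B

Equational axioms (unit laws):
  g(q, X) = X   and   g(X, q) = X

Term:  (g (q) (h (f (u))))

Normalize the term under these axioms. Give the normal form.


1. (g (q) (h (f (u))))  →  (h (f (u)))

normal form = (h (f (u)))


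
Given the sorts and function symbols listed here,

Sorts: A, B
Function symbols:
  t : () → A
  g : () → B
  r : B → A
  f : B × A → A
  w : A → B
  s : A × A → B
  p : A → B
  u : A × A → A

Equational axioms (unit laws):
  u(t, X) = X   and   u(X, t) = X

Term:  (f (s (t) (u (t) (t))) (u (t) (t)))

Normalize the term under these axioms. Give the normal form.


normal form = (f (s (t) (t)) (t))

1. (f (s (t) (u (t) (t))) (u (t) (t)))  →  (f (s (t) (t)) (u (t) (t)))
2. (f (s (t) (t)) (u (t) (t)))  →  (f (s (t) (t)) (t))


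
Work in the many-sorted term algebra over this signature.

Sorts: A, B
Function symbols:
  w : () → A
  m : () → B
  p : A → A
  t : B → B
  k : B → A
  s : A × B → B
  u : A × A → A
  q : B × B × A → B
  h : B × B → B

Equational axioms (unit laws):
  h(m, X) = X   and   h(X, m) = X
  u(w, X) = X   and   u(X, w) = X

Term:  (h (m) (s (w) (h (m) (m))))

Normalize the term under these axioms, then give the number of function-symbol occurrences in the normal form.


1. (h (m) (s (w) (h (m) (m))))  →  (s (w) (h (m) (m)))
2. (s (w) (h (m) (m)))  →  (s (w) (m))
normal form: (s (w) (m))

size = 3


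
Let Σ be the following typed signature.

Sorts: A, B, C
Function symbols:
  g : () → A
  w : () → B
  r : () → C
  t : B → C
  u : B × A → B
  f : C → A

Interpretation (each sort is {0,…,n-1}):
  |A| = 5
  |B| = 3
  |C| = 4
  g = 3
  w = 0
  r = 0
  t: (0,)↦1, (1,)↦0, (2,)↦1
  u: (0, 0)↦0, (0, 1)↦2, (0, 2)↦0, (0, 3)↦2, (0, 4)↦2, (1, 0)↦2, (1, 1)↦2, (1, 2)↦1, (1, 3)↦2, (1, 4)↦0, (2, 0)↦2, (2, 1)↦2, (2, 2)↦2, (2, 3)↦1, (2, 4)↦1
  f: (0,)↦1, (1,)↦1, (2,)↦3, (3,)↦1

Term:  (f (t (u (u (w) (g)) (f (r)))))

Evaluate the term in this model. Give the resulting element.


value = 1

  w = 0
  g = 3
  (u (w) (g)) = u(0, 3) = 2
  r = 0
  (f (r)) = f(0,) = 1
  (u (u (w) (g)) (f (r))) = u(2, 1) = 2
  (t (u (u (w) (g)) (f (r)))) = t(2,) = 1
  (f (t (u (u (w) (g)) (f (r))))) = f(1,) = 1


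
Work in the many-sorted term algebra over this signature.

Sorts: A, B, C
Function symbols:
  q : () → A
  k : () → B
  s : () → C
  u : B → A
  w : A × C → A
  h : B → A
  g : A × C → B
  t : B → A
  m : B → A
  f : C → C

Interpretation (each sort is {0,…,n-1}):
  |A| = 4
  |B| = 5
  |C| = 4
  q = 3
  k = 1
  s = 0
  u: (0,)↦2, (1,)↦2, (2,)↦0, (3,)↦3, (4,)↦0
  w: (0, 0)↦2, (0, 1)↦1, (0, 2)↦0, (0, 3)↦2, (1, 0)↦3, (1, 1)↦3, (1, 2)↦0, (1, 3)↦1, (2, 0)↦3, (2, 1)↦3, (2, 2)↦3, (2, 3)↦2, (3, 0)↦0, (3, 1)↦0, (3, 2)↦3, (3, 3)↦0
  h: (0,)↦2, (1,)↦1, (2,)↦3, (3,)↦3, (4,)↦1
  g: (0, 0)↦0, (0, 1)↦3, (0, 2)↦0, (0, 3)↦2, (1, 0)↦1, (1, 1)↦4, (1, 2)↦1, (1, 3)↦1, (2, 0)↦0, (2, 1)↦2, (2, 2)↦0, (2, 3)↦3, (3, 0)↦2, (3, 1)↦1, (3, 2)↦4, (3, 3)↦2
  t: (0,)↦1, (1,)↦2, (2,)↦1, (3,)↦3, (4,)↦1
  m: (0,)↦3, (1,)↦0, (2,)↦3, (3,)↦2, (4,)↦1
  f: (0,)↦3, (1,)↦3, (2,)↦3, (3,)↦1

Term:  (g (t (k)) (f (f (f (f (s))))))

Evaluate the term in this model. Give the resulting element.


value = 2

  k = 1
  (t (k)) = t(1,) = 2
  s = 0
  (f (s)) = f(0,) = 3
  (f (f (s))) = f(3,) = 1
  (f (f (f (s)))) = f(1,) = 3
  (f (f (f (f (s))))) = f(3,) = 1
  (g (t (k)) (f (f (f (f (s)))))) = g(2, 1) = 2


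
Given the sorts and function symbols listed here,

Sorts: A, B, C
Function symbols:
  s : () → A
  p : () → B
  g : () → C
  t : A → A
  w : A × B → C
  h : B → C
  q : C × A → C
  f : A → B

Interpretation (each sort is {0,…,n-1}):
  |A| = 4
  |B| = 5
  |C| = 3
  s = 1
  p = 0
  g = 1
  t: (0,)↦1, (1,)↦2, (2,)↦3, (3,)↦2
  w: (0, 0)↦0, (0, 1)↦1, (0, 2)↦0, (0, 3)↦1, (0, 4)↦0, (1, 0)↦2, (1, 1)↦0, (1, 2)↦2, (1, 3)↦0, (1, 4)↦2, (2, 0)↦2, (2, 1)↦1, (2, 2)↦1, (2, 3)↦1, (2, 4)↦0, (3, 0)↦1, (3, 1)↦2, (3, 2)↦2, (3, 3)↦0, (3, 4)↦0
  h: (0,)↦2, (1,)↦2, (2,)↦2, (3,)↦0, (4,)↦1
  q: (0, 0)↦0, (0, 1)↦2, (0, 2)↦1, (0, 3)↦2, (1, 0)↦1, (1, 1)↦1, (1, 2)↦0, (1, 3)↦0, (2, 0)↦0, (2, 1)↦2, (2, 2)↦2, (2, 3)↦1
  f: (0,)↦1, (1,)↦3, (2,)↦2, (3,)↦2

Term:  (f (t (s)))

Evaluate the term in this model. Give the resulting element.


value = 2

  s = 1
  (t (s)) = t(1,) = 2
  (f (t (s))) = f(2,) = 2


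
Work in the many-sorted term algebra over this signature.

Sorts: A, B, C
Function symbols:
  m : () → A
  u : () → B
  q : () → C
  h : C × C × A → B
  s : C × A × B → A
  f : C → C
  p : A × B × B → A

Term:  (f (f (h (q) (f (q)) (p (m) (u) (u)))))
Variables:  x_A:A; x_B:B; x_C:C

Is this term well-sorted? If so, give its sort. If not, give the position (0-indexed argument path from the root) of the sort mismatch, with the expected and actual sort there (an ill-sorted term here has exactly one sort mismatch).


      (q) : C
        (q) : C
      (f (q)) : C
        (m) : A
        (u) : B
        (u) : B
      (p (m) (u) (u)) : A
    (h (q) (f (q)) (p (m) (u) (u))) : B
  (f (h (q) (f (q)) (p (m) (u) (u)))) : ✗ arg 0 at [0, 0] has sort B, expected C

ill-sorted at position [0, 0]: expected C, got B


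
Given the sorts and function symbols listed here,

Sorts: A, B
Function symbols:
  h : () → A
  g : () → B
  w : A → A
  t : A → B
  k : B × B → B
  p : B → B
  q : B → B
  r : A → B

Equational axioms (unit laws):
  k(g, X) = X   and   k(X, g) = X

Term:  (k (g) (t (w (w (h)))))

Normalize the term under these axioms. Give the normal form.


normal form = (t (w (w (h))))

1. (k (g) (t (w (w (h)))))  →  (t (w (w (h))))


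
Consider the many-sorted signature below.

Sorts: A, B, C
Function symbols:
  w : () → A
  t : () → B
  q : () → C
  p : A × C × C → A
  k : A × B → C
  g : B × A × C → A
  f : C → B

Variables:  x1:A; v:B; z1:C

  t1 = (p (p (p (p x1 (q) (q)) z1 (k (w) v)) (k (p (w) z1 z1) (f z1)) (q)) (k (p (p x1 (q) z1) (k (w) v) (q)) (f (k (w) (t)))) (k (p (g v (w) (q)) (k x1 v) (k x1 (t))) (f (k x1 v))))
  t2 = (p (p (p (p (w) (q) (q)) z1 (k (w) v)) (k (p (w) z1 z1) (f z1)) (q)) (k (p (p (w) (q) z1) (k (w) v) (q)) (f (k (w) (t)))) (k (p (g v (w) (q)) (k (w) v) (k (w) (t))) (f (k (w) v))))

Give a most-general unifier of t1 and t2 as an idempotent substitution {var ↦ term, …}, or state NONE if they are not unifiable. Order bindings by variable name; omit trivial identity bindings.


{x1 ↦ (w)}


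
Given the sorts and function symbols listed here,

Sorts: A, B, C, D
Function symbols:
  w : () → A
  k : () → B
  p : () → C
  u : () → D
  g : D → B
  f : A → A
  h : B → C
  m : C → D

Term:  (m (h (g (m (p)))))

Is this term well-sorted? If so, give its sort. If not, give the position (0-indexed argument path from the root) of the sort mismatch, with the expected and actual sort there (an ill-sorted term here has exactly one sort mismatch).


well-sorted; sort = D

        (p) : C
      (m (p)) : D
    (g (m (p))) : B
  (h (g (m (p)))) : C
(m (h (g (m (p))))) : D


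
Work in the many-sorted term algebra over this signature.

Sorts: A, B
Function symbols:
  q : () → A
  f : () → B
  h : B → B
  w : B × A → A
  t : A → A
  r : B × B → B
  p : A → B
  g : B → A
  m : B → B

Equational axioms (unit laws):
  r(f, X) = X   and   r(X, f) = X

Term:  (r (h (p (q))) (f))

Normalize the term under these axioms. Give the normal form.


normal form = (h (p (q)))

1. (r (h (p (q))) (f))  →  (h (p (q)))


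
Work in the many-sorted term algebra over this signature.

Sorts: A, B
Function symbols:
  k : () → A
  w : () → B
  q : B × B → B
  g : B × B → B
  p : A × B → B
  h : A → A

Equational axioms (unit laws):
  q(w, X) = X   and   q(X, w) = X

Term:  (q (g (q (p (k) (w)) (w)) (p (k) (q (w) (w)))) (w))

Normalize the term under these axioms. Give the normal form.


1. (q (g (q (p (k) (w)) (w)) (p (k) (q (w) (w)))) (w))  →  (g (q (p (k) (w)) (w)) (p (k) (q (w) (w))))
2. (g (q (p (k) (w)) (w)) (p (k) (q (w) (w))))  →  (g (p (k) (w)) (p (k) (q (w) (w))))
3. (g (p (k) (w)) (p (k) (q (w) (w))))  →  (g (p (k) (w)) (p (k) (w)))

normal form = (g (p (k) (w)) (p (k) (w)))


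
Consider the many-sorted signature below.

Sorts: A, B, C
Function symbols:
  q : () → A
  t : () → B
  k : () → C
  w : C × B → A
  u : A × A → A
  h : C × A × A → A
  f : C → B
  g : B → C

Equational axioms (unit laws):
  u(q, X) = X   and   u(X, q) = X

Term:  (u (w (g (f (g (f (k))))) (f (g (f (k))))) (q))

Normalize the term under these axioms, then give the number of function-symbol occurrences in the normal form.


size = 10

1. (u (w (g (f (g (f (k))))) (f (g (f (k))))) (q))  →  (w (g (f (g (f (k))))) (f (g (f (k)))))
normal form: (w (g (f (g (f (k))))) (f (g (f (k)))))


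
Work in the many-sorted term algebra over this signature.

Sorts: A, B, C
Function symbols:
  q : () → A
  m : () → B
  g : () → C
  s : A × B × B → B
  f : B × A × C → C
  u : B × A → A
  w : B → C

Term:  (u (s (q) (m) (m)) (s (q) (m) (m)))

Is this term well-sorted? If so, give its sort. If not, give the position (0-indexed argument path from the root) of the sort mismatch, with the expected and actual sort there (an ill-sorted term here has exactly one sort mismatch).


ill-sorted at position [1]: expected A, got B

    (q) : A
    (m) : B
    (m) : B
  (s (q) (m) (m)) : B
    (q) : A
    (m) : B
    (m) : B
  (s (q) (m) (m)) : B
(u (s (q) (m) (m)) (s (q) (m) (m))) : ✗ arg 1 at [1] has sort B, expected A


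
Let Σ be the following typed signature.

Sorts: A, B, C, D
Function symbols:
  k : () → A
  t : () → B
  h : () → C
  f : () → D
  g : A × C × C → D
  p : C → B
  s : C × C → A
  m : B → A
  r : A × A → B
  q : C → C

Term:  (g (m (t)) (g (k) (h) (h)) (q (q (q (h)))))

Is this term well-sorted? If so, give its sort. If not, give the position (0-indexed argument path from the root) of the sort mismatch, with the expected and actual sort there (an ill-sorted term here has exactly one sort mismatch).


ill-sorted at position [1]: expected C, got D

    (t) : B
  (m (t)) : A
    (k) : A
    (h) : C
    (h) : C
  (g (k) (h) (h)) : D
        (h) : C
      (q (h)) : C
    (q (q (h))) : C
  (q (q (q (h)))) : C
(g (m (t)) (g (k) (h) (h)) (q (q (q (h))))) : ✗ arg 1 at [1] has sort D, expected C


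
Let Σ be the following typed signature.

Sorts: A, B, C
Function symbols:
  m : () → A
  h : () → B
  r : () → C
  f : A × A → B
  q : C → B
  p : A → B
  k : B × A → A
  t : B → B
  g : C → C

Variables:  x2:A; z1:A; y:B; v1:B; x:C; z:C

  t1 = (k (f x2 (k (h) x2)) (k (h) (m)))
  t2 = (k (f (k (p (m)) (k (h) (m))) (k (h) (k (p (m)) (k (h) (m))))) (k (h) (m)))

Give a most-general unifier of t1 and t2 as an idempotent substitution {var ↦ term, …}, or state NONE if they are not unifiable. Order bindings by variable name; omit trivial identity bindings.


{x2 ↦ (k (p (m)) (k (h) (m)))}


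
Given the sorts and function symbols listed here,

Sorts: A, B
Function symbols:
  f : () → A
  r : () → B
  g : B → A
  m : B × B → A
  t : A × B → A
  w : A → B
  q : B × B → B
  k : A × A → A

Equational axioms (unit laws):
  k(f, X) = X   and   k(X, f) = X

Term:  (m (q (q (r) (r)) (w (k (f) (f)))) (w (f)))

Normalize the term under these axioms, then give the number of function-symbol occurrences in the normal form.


1. (m (q (q (r) (r)) (w (k (f) (f)))) (w (f)))  →  (m (q (q (r) (r)) (w (f))) (w (f)))
normal form: (m (q (q (r) (r)) (w (f))) (w (f)))

size = 9


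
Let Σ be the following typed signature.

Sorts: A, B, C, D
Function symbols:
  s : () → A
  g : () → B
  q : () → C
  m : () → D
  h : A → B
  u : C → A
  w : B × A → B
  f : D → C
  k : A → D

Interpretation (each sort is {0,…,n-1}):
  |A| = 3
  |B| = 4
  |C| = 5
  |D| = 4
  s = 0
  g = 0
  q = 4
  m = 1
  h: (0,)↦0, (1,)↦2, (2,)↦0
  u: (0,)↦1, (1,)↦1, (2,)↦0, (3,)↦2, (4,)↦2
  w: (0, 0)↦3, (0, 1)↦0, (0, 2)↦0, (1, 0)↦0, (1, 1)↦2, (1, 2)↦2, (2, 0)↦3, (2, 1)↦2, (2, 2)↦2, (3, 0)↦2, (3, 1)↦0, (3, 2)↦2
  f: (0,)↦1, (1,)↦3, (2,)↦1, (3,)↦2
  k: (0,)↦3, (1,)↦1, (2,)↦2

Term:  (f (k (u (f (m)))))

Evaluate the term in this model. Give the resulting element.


  m = 1
  (f (m)) = f(1,) = 3
  (u (f (m))) = u(3,) = 2
  (k (u (f (m)))) = k(2,) = 2
  (f (k (u (f (m))))) = f(2,) = 1

value = 1


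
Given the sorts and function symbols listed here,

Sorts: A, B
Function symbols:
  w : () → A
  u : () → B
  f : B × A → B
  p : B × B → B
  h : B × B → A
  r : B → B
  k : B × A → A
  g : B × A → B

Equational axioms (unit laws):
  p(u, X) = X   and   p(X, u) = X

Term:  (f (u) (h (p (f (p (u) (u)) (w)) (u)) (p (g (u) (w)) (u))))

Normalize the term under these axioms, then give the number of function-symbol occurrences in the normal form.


size = 9

1. (f (u) (h (p (f (p (u) (u)) (w)) (u)) (p (g (u) (w)) (u))))  →  (f (u) (h (f (p (u) (u)) (w)) (p (g (u) (w)) (u))))
2. (f (u) (h (f (p (u) (u)) (w)) (p (g (u) (w)) (u))))  →  (f (u) (h (f (u) (w)) (p (g (u) (w)) (u))))
3. (f (u) (h (f (u) (w)) (p (g (u) (w)) (u))))  →  (f (u) (h (f (u) (w)) (g (u) (w))))
normal form: (f (u) (h (f (u) (w)) (g (u) (w))))


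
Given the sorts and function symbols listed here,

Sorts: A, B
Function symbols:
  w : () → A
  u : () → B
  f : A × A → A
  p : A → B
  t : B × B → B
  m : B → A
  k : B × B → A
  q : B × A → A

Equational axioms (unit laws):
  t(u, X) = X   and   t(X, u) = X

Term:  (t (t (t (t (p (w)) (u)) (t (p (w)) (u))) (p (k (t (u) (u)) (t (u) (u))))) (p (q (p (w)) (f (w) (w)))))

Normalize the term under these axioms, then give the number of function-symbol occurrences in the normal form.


size = 18

1. (t (t (t (t (p (w)) (u)) (t (p (w)) (u))) (p (k (t (u) (u)) (t (u) (u))))) (p (q (p (w)) (f (w) (w)))))  →  (t (t (t (p (w)) (t (p (w)) (u))) (p (k (t (u) (u)) (t (u) (u))))) (p (q (p (w)) (f (w) (w)))))
2. (t (t (t (p (w)) (t (p (w)) (u))) (p (k (t (u) (u)) (t (u) (u))))) (p (q (p (w)) (f (w) (w)))))  →  (t (t (t (p (w)) (p (w))) (p (k (t (u) (u)) (t (u) (u))))) (p (q (p (w)) (f (w) (w)))))
3. (t (t (t (p (w)) (p (w))) (p (k (t (u) (u)) (t (u) (u))))) (p (q (p (w)) (f (w) (w)))))  →  (t (t (t (p (w)) (p (w))) (p (k (u) (t (u) (u))))) (p (q (p (w)) (f (w) (w)))))
4. (t (t (t (p (w)) (p (w))) (p (k (u) (t (u) (u))))) (p (q (p (w)) (f (w) (w)))))  →  (t (t (t (p (w)) (p (w))) (p (k (u) (u)))) (p (q (p (w)) (f (w) (w)))))
normal form: (t (t (t (p (w)) (p (w))) (p (k (u) (u)))) (p (q (p (w)) (f (w) (w)))))
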